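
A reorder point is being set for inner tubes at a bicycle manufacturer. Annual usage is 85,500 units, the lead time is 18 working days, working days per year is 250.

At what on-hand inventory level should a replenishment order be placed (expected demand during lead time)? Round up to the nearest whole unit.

6,156 units

Daily demand d = 85,500 / 250 = 342.000 units/day
Demand during lead time = 342.000 × 18 = 6,156.00
Reorder point = 6,156.00 → round up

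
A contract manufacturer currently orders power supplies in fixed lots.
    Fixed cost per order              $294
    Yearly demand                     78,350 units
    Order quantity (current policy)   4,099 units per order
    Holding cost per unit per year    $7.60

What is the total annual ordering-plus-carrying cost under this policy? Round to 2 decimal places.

Ordering: D/Q × S = 78,350/4,099 × $294 = $5,619.64
Holding:  Q/2 × H = 4,099/2 × $7.6 = $15,576.20
Total = $5,619.64 + $15,576.20 = $21,195.84

$21,195.84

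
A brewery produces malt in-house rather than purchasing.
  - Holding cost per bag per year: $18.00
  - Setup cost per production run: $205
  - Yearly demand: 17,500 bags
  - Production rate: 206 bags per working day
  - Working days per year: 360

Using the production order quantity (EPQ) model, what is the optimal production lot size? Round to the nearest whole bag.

Daily demand d = 17,500/360 = 48.611; p = 206; 1 − d/p = 0.76402
EPQ = √(2DS / (H(1 − d/p)))
    = √(2 × 17,500 × 205 / (18 × 0.76402)) ≈ 722.31

722 bags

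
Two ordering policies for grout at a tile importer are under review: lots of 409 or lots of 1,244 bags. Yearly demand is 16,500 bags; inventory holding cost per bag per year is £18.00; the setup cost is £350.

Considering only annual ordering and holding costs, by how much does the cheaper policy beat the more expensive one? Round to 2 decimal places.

TC(Q) = (D/Q)S + (Q/2)H
TC(409) = (16,500/409)×350 + (409/2)×18 = £17,800.80
TC(1,244) = (16,500/1,244)×350 + (1,244/2)×18 = £15,838.28
Lots of 1,244 are cheaper by £1,962.52.

£1,962.52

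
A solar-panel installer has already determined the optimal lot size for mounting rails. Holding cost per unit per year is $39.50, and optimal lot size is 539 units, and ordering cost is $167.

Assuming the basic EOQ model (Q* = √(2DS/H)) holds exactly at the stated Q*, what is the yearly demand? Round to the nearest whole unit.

Since Q* = (2DS/H)^½, squaring gives Q*²·H = 2DS.
D = Q²H / (2S) = 539² × 39.5 / (2 × 167) = 34,358.02

34,358 units per year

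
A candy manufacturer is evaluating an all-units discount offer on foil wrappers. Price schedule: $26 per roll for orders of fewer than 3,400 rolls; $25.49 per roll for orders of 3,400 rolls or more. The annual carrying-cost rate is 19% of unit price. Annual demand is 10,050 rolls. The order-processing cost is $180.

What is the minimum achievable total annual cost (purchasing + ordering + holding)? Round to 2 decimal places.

$264,939.83

H₁ = 19%×$26 = $4.9400;  H₂ = 19%×$25.49 = $4.8431
EOQ₁ = √(2×10,050×180/4.9400) = 855.80  (< 3,400, feasible at tier 1)
EOQ₂ = √(2×10,050×180/4.8431) = 864.32  (< 3,400 → use Q = 3,400 at tier-2 price)
TC(tier 1 (EOQ₁), Q≈855.8) = $265,527.64
TC(tier 2, Q≈3,400.0) = $264,939.83
Minimum at tier 2: $264,939.83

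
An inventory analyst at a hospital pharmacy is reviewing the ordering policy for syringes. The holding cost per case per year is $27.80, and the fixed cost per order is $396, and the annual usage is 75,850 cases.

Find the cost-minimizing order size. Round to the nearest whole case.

Optimal lot size Q* = (2 × 75,850 × $396 / $27.8)^½ ≈ 1,470.00

1,470 cases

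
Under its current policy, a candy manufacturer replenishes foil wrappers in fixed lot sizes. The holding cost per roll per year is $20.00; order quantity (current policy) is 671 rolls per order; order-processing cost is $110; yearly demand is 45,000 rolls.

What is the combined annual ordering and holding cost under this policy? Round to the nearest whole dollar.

$14,087

Orders/yr = 45,000/671 = 67.064; ordering cost = 67.064 × $110 = $7,377.05
Average inventory = 671/2 = 335.5; holding cost = 335.5 × $20 = $6,710.00
Total = $7,377.05 + $6,710.00 = $14,087.05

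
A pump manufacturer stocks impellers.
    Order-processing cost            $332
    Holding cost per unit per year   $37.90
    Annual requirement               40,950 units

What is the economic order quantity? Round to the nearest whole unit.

2DS/H = 2·40,950·332/37.9 = 717,435.36
EOQ = √717,435.36 ≈ 847.02

847 units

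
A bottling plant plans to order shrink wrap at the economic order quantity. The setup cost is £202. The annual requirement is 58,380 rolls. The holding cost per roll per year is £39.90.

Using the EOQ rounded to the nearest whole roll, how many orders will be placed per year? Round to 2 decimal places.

Optimal lot size Q* = (2 × 58,380 × £202 / £39.9)^½ ≈ 768.84 → Q = 769
N = D/Q = 58,380/769 ≈ 75.917 orders/yr

75.92 orders per year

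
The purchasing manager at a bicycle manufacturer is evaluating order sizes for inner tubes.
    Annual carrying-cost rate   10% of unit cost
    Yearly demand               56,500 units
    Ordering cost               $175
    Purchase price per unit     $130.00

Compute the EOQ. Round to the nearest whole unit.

1,233 units

Holding cost per unit per year: H = 10% × $130 = $13.0000
EOQ = √(2DS/H) = √(2 × 56,500 × 175 / 13)
    = √(1,521,153.85) ≈ 1,233.35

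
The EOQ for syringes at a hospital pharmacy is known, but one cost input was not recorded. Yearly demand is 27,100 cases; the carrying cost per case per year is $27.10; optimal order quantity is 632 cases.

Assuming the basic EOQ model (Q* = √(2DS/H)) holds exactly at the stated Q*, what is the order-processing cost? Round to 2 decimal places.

$199.71

EOQ relation: Q² = 2DS/H, so rearrange for the unknown.
S = Q²H / (2D) = 632² × 27.1 / (2 × 27,100) = 199.7120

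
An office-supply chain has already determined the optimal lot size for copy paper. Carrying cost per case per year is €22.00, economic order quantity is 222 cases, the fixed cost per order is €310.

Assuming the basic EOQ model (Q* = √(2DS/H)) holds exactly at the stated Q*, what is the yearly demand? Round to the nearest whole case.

1,749 cases per year

From Q* = √(2DS/H) ⇒ Q*² = 2DS/H.
D = Q²H / (2S) = 222² × 22 / (2 × 310) = 1,748.79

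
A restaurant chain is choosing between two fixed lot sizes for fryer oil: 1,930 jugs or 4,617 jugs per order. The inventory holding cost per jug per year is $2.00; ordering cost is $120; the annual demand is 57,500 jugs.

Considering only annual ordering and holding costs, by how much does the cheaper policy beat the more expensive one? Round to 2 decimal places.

$606.35

TC(Q) = (D/Q)S + (Q/2)H
TC(1,930) = (57,500/1,930)×120 + (1,930/2)×2 = $5,505.13
TC(4,617) = (57,500/4,617)×120 + (4,617/2)×2 = $6,111.48
Cheaper: Q = 1,930.  Difference = $606.35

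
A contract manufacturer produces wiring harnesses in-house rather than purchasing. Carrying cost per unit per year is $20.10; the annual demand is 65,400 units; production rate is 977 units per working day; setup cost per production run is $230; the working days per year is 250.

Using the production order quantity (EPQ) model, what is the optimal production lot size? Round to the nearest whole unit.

1,430 units

Daily demand d = 65,400/250 = 261.600; p = 977; 1 − d/p = 0.73224
EPQ = √(2DS / (H(1 − d/p)))
    = √(2 × 65,400 × 230 / (20.1 × 0.73224)) ≈ 1,429.69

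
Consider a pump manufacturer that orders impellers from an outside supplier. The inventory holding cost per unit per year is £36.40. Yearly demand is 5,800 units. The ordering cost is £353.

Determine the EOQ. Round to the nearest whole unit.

335 units

EOQ = √(2DS/H) = √(2 × 5,800 × 353 / 36.4)
    = √(112,494.51) ≈ 335.40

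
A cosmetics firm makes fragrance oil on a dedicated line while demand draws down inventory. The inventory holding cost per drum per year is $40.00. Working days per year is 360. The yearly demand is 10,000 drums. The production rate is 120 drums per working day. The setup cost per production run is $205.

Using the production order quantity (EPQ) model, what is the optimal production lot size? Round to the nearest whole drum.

365 drums

Daily demand d = 10,000/360 = 27.778; p = 120; 1 − d/p = 0.76852
EPQ = √(2DS / (H(1 − d/p)))
    = √(2 × 10,000 × 205 / (40 × 0.76852)) ≈ 365.20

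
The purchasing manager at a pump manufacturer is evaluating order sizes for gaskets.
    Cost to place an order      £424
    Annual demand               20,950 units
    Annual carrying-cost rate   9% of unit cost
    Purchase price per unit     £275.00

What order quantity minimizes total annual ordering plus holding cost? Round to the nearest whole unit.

Holding cost per unit per year: H = 9% × £275 = £24.7500
2DS/H = 2·20,950·424/24.75 = 717,802.02
EOQ = √717,802.02 ≈ 847.23

847 units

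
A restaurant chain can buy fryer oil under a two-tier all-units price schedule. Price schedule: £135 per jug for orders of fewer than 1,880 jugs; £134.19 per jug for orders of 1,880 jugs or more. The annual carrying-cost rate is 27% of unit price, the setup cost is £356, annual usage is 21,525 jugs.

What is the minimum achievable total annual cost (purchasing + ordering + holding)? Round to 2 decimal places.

£2,926,573.18

H₁ = 27%×£135 = £36.4500;  H₂ = 27%×£134.19 = £36.2313
EOQ₁ = √(2×21,525×356/36.4500) = 648.43  (< 1,880, feasible at tier 1)
EOQ₂ = √(2×21,525×356/36.2313) = 650.38  (< 1,880 → use Q = 1,880 at tier-2 price)
TC(tier 1 (EOQ₁), Q≈648.4) = £2,929,510.26
TC(tier 2, Q≈1,880.0) = £2,926,573.18
Minimum at tier 2: £2,926,573.18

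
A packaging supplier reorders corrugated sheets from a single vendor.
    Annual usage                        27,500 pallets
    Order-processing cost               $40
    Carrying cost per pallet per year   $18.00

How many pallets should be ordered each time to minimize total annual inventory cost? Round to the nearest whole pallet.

350 pallets

2DS/H = 2·27,500·40/18 = 122,222.22
EOQ = √122,222.22 ≈ 349.60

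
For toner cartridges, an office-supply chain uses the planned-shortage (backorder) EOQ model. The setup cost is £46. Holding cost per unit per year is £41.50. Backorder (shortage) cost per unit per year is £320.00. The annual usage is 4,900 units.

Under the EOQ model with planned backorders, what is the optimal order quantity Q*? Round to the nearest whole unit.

Basic EOQ = √(2·4,900·46/41.5) = 104.224
Backorder adjustment √((H+b)/b) = √((41.5+320)/320) = 1.0629
Q* = 104.224 × 1.0629 ≈ 110.78

111 units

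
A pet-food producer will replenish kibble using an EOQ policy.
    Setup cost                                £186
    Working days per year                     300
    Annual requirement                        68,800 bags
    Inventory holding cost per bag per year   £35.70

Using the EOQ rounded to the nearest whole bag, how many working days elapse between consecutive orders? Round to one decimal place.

EOQ = √(2DS/H) = √(2 × 68,800 × 186 / 35.7)
    = √(716,907.56) ≈ 846.70 → Q = 847 bags
T = Q/D × 300 days = 847/68,800 × 300 = 3.693 days

3.7 days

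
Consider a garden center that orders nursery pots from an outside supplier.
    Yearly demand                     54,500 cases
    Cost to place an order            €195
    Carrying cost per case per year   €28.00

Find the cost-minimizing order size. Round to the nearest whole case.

Optimal lot size Q* = (2 × 54,500 × €195 / €28)^½ ≈ 871.27

871 cases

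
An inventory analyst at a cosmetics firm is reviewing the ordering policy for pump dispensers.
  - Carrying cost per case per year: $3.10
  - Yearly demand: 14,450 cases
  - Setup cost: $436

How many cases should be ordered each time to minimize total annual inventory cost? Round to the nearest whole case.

2,016 cases

2DS/H = 2·14,450·436/3.1 = 4,064,645.16
EOQ = √4,064,645.16 ≈ 2,016.10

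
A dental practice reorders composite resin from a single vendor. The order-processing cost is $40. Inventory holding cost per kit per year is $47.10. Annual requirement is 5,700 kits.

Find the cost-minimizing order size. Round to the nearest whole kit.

2DS/H = 2·5,700·40/47.1 = 9,681.53
EOQ = √9,681.53 ≈ 98.39

98 kits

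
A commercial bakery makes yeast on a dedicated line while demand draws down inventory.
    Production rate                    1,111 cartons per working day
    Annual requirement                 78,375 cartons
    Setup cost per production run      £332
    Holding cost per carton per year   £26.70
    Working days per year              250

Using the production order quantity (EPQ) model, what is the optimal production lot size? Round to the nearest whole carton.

1,648 cartons

d = 78,375/250 = 313.5000 cartons/day;  effective holding cost H(1 − d/p) = 26.7·(1 − 313.5000/1111) = 19.16584
Q* = √(2DS / H_eff) = √(2·78,375·332 / 19.16584) ≈ 1,647.82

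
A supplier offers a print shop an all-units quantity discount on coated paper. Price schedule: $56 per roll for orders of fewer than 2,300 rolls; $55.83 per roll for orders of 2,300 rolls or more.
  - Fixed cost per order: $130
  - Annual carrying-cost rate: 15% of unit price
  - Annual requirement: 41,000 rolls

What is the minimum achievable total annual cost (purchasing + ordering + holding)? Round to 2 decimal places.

H₁ = 15%×$56 = $8.4000;  H₂ = 15%×$55.83 = $8.3745
EOQ₁ = √(2×41,000×130/8.4000) = 1,126.52  (< 2,300, feasible at tier 1)
EOQ₂ = √(2×41,000×130/8.3745) = 1,128.23  (< 2,300 → use Q = 2,300 at tier-2 price)
TC(tier 1 (EOQ₁), Q≈1,126.5) = $2,305,462.77
TC(tier 2, Q≈2,300.0) = $2,300,978.07
Minimum at tier 2: $2,300,978.07

$2,300,978.07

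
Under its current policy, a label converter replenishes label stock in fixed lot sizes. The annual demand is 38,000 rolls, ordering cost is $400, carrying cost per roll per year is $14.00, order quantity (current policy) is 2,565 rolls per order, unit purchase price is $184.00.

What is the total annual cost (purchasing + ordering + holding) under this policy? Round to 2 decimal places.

Orders/yr = 38,000/2,565 = 14.815; ordering cost = 14.815 × $400 = $5,925.93
Average inventory = 2,565/2 = 1282.5; holding cost = 1282.5 × $14 = $17,955.00
Purchase cost = D·C = 38,000 × 184 = $6,992,000.00
Total = $5,925.93 + $17,955.00 + $6,992,000.00 = $7,015,880.93

$7,015,880.93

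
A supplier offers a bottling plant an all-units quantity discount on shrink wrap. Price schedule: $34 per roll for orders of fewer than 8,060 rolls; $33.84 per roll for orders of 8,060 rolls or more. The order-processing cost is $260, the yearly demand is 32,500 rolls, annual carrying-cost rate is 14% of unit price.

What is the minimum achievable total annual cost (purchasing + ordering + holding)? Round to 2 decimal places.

$1,113,969.06

H₁ = 14%×$34 = $4.7600;  H₂ = 14%×$33.84 = $4.7376
EOQ₁ = √(2×32,500×260/4.7600) = 1,884.26  (< 8,060, feasible at tier 1)
EOQ₂ = √(2×32,500×260/4.7376) = 1,888.71  (< 8,060 → use Q = 8,060 at tier-2 price)
TC(tier 1 (EOQ₁), Q≈1,884.3) = $1,113,969.06
TC(tier 2, Q≈8,060.0) = $1,119,940.92
Minimum at tier 1 (EOQ₁): $1,113,969.06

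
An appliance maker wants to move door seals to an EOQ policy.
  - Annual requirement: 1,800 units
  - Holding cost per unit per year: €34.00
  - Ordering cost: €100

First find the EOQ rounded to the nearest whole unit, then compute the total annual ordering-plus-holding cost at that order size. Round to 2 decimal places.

2DS/H = 2·1,800·100/34 = 10,588.24
EOQ = √10,588.24 ≈ 102.90 → Q = 103 units
Orders/yr = 1,800/103 = 17.476; ordering cost = 17.476 × €100 = €1,747.57
Average inventory = 103/2 = 51.5; holding cost = 51.5 × €34 = €1,751.00
Total = €1,747.57 + €1,751.00 = €3,498.57

€3,498.57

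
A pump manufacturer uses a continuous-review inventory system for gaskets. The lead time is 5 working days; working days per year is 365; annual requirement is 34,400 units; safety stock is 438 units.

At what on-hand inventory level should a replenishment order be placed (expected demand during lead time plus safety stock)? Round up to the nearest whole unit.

910 units

Daily demand d = 34,400 / 365 = 94.247 units/day
Demand during lead time = 94.247 × 5 = 471.23
Reorder point = 471.23 + 438 = 909.23 → round up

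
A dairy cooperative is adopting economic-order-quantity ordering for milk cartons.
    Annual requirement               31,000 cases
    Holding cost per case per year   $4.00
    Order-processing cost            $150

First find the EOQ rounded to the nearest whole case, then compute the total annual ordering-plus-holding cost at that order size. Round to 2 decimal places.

Q* = √(2·D·S / H) = √(2·31,000·150 / 4) = √2,325,000.0 ≈ 1,524.80 → Q = 1,525 cases
Ordering: D/Q × S = 31,000/1,525 × $150 = $3,049.18
Holding:  Q/2 × H = 1,525/2 × $4 = $3,050.00
Total = $3,049.18 + $3,050.00 = $6,099.18

$6,099.18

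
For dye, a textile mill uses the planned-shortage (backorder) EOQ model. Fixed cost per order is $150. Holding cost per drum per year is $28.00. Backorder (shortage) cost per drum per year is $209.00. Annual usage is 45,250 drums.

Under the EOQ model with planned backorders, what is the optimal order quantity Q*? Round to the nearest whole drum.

Basic EOQ = √(2·45,250·150/28) = 696.291
Backorder adjustment √((H+b)/b) = √((28+209)/209) = 1.0649
Q* = 696.291 × 1.0649 ≈ 741.47

741 drums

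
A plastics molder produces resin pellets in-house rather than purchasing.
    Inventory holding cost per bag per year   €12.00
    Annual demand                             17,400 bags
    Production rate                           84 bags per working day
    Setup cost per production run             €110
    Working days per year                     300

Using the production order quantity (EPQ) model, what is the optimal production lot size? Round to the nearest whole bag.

1,015 bags

Daily demand d = 17,400/300 = 58.000; p = 84; 1 − d/p = 0.30952
EPQ = √(2DS / (H(1 − d/p)))
    = √(2 × 17,400 × 110 / (12 × 0.30952)) ≈ 1,015.19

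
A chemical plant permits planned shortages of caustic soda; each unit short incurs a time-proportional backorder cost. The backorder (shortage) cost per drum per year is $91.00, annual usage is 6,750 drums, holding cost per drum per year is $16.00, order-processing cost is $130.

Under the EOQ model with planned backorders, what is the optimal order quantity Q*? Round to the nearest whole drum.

Q* = √(2DS/H) · √((H + b)/b)
   = √(2 × 6,750 × 130 / 16) · √((16 + 91) / 91)
   = 331.191 × 1.0844 ≈ 359.13

359 drums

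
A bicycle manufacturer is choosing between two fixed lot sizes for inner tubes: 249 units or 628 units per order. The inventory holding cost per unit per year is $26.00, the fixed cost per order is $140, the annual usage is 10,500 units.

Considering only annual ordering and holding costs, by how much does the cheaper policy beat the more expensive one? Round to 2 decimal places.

For each Q, cost = (D/Q)·S + (Q/2)·H.
TC(249) = (10,500/249)×140 + (249/2)×26 = $9,140.61
TC(628) = (10,500/628)×140 + (628/2)×26 = $10,504.76
Cheaper: Q = 249.  Difference = $1,364.15

$1,364.15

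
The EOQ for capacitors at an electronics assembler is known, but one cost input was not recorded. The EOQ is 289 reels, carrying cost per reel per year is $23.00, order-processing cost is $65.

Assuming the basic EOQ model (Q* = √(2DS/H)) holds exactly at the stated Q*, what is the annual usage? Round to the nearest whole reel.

14,777 reels per year

From Q* = √(2DS/H) ⇒ Q*² = 2DS/H.
D = Q²H / (2S) = 289² × 23 / (2 × 65) = 14,776.79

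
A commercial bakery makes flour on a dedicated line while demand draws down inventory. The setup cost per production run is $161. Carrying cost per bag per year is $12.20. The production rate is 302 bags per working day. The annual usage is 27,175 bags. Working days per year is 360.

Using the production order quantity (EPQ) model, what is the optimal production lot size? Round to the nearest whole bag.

978 bags

d = 27,175/360 = 75.4861 bags/day;  effective holding cost H(1 − d/p) = 12.2·(1 − 75.4861/302) = 9.15056
Q* = √(2DS / H_eff) = √(2·27,175·161 / 9.15056) ≈ 977.89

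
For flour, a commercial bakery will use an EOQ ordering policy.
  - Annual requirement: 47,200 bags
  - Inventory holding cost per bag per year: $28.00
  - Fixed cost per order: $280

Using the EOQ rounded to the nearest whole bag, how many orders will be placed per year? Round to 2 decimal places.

48.56 orders per year

Optimal lot size Q* = (2 × 47,200 × $280 / $28)^½ ≈ 971.60 → Q = 972
N = D/Q = 47,200/972 ≈ 48.560 orders/yr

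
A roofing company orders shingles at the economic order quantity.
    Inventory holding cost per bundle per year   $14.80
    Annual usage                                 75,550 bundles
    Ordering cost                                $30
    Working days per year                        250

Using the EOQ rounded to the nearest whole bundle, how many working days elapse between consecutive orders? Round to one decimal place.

1.8 days

EOQ = √(2DS/H) = √(2 × 75,550 × 30 / 14.8)
    = √(306,283.78) ≈ 553.43 → Q = 553 bundles
T = Q/D × 250 days = 553/75,550 × 250 = 1.830 days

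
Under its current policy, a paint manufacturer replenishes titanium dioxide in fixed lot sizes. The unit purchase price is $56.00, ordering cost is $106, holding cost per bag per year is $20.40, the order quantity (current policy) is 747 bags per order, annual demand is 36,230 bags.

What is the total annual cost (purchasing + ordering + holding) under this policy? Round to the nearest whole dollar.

$2,041,640

Orders/yr = 36,230/747 = 48.501; ordering cost = 48.501 × $106 = $5,141.07
Average inventory = 747/2 = 373.5; holding cost = 373.5 × $20.4 = $7,619.40
Purchase cost = D·C = 36,230 × 56 = $2,028,880.00
Total = $5,141.07 + $7,619.40 + $2,028,880.00 = $2,041,640.47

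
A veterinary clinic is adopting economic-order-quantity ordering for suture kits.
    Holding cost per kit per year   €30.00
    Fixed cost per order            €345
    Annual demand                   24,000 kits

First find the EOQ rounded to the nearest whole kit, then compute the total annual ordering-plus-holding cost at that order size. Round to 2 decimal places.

EOQ = √(2DS/H) = √(2 × 24,000 × 345 / 30)
    = √(552,000.00) ≈ 742.97 → Q = 743 kits
Orders/yr = 24,000/743 = 32.301; ordering cost = 32.301 × €345 = €11,144.01
Average inventory = 743/2 = 371.5; holding cost = 371.5 × €30 = €11,145.00
Total = €11,144.01 + €11,145.00 = €22,289.01

€22,289.01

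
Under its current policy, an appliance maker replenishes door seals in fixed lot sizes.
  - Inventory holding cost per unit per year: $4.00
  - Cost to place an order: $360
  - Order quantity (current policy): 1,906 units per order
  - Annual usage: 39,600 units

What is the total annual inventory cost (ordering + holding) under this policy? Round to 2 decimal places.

Orders/yr = 39,600/1,906 = 20.776; ordering cost = 20.776 × $360 = $7,479.54
Average inventory = 1,906/2 = 953; holding cost = 953 × $4 = $3,812.00
Total = $7,479.54 + $3,812.00 = $11,291.54

$11,291.54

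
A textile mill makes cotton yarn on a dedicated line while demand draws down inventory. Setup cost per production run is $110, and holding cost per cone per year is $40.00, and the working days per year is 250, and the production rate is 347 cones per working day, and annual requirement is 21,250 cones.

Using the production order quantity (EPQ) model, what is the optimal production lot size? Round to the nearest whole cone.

393 cones

d = 21,250/250 = 85.0000 cones/day;  effective holding cost H(1 − d/p) = 40·(1 − 85.0000/347) = 30.20173
Q* = √(2DS / H_eff) = √(2·21,250·110 / 30.20173) ≈ 393.44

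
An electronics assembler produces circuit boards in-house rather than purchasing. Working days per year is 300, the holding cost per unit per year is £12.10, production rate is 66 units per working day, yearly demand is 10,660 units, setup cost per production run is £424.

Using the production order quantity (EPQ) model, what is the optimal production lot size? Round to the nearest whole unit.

d = 10,660/300 = 35.5333 units/day;  effective holding cost H(1 − d/p) = 12.1·(1 − 35.5333/66) = 5.58556
Q* = √(2DS / H_eff) = √(2·10,660·424 / 5.58556) ≈ 1,272.16

1,272 units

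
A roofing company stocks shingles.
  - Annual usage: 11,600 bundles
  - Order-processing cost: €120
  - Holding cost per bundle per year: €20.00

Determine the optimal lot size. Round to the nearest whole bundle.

373 bundles

2DS/H = 2·11,600·120/20 = 139,200.00
EOQ = √139,200.00 ≈ 373.10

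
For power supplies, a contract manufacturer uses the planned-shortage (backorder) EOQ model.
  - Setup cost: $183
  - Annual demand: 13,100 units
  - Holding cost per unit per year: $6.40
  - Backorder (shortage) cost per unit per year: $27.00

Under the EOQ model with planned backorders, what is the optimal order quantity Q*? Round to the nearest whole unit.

963 units

Q* = √(2DS/H) · √((H + b)/b)
   = √(2 × 13,100 × 183 / 6.4) · √((6.4 + 27) / 27)
   = 865.538 × 1.1122 ≈ 962.67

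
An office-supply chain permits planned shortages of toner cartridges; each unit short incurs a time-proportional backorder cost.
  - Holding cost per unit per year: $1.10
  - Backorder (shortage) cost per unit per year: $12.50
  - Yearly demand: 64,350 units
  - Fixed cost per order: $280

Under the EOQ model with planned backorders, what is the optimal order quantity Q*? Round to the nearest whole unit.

5,970 units

Q* = √(2DS/H) · √((H + b)/b)
   = √(2 × 64,350 × 280 / 1.1) · √((1.1 + 12.5) / 12.5)
   = 5,723.635 × 1.0431 ≈ 5,970.17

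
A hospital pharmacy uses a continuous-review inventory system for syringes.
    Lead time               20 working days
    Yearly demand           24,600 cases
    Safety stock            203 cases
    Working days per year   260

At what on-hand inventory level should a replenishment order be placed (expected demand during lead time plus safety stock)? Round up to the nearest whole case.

Daily demand d = 24,600 / 260 = 94.615 cases/day
Demand during lead time = 94.615 × 20 = 1,892.31
Reorder point = 1,892.31 + 203 = 2,095.31 → round up

2,096 cases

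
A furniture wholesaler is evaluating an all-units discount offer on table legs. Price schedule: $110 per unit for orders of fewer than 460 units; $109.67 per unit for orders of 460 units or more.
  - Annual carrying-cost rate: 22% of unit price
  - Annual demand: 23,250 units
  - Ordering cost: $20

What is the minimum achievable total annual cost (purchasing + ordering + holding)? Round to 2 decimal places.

$2,556,387.67

H₁ = 22%×$110 = $24.2000;  H₂ = 22%×$109.67 = $24.1274
EOQ₁ = √(2×23,250×20/24.2000) = 196.04  (< 460, feasible at tier 1)
EOQ₂ = √(2×23,250×20/24.1274) = 196.33  (< 460 → use Q = 460 at tier-2 price)
TC(tier 1 (EOQ₁), Q≈196.0) = $2,562,244.05
TC(tier 2, Q≈460.0) = $2,556,387.67
Minimum at tier 2: $2,556,387.67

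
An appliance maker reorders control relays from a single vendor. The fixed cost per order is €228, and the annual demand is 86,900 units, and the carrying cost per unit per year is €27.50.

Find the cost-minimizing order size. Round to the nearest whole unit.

1,200 units

EOQ = √(2DS/H) = √(2 × 86,900 × 228 / 27.5)
    = √(1,440,960.00) ≈ 1,200.40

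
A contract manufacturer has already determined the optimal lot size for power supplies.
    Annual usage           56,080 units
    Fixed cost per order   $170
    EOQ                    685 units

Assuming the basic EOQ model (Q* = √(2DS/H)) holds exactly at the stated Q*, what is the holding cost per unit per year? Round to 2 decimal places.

$40.64

Since Q* = (2DS/H)^½, squaring gives Q*²·H = 2DS.
H = 2DS / Q² = 2 × 56,080 × 170 / 685² = 40.6355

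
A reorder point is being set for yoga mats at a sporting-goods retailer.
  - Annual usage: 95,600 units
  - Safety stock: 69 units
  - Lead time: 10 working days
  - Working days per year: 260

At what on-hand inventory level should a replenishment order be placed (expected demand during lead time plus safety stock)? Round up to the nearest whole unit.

3,746 units

Daily demand d = 95,600 / 260 = 367.692 units/day
Demand during lead time = 367.692 × 10 = 3,676.92
Reorder point = 3,676.92 + 69 = 3,745.92 → round up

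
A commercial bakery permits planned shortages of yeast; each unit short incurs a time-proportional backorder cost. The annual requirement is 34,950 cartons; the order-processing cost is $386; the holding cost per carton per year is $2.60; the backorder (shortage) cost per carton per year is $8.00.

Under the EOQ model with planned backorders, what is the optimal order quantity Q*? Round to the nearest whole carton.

3,708 cartons

Basic EOQ = √(2·34,950·386/2.6) = 3,221.407
Backorder adjustment √((H+b)/b) = √((2.6+8)/8) = 1.1511
Q* = 3,221.407 × 1.1511 ≈ 3,708.12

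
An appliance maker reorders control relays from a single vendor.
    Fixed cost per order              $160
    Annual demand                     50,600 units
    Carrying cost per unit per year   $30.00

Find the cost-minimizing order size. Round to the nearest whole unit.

735 units

EOQ = √(2DS/H) = √(2 × 50,600 × 160 / 30)
    = √(539,733.33) ≈ 734.67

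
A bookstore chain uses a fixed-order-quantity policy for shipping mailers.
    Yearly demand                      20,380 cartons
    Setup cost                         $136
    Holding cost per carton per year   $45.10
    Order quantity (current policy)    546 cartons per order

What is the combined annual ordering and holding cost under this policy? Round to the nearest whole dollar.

$17,389

Ordering: D/Q × S = 20,380/546 × $136 = $5,076.34
Holding:  Q/2 × H = 546/2 × $45.1 = $12,312.30
Total = $5,076.34 + $12,312.30 = $17,388.64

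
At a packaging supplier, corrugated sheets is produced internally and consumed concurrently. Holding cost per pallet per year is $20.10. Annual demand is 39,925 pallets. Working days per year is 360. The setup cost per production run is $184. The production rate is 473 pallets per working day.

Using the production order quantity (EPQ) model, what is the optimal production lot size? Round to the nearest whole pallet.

977 pallets

Daily demand d = 39,925/360 = 110.903; p = 473; 1 − d/p = 0.76553
EPQ = √(2DS / (H(1 − d/p)))
    = √(2 × 39,925 × 184 / (20.1 × 0.76553)) ≈ 977.16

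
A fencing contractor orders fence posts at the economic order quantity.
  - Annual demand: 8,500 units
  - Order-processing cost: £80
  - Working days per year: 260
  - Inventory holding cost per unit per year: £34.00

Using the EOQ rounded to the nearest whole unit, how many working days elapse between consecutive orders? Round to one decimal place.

6.1 days

2DS/H = 2·8,500·80/34 = 40,000.00
EOQ = √40,000.00 ≈ 200.00 → Q = 200 units
Days between orders = 260 / (D/Q) = 260 / 42.500 ≈ 6.118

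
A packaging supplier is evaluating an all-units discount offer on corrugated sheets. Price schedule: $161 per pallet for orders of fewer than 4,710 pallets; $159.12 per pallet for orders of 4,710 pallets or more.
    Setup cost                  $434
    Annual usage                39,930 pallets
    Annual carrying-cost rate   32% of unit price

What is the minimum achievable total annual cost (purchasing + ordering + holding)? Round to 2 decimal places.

$6,470,986.88

H₁ = 32%×$161 = $51.5200;  H₂ = 32%×$159.12 = $50.9184
EOQ₁ = √(2×39,930×434/51.5200) = 820.20  (< 4,710, feasible at tier 1)
EOQ₂ = √(2×39,930×434/50.9184) = 825.03  (< 4,710 → use Q = 4,710 at tier-2 price)
TC(tier 1 (EOQ₁), Q≈820.2) = $6,470,986.88
TC(tier 2, Q≈4,710.0) = $6,477,253.76
Minimum at tier 1 (EOQ₁): $6,470,986.88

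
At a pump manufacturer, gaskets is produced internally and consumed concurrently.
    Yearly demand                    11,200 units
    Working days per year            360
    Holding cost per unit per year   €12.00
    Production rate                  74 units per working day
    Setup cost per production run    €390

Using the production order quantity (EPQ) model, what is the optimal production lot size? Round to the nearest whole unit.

Daily demand d = 11,200/360 = 31.111; p = 74; 1 − d/p = 0.57958
EPQ = √(2DS / (H(1 − d/p)))
    = √(2 × 11,200 × 390 / (12 × 0.57958)) ≈ 1,120.75

1,121 units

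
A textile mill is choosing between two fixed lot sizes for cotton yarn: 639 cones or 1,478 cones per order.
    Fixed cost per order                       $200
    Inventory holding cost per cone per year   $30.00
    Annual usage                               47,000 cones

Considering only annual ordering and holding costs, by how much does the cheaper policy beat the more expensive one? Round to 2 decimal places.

$4,234.46

For each Q, cost = (D/Q)·S + (Q/2)·H.
TC(639) = (47,000/639)×200 + (639/2)×30 = $24,295.49
TC(1,478) = (47,000/1,478)×200 + (1,478/2)×30 = $28,529.95
Lots of 639 are cheaper by $4,234.46.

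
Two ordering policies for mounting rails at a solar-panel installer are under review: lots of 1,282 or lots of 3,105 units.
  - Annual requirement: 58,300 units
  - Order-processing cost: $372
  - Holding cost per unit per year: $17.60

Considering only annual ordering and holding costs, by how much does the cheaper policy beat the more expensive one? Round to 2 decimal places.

For each Q, cost = (D/Q)·S + (Q/2)·H.
TC(1,282) = (58,300/1,282)×372 + (1,282/2)×17.6 = $28,198.60
TC(3,105) = (58,300/3,105)×372 + (3,105/2)×17.6 = $34,308.73
Lots of 1,282 are cheaper by $6,110.13.

$6,110.13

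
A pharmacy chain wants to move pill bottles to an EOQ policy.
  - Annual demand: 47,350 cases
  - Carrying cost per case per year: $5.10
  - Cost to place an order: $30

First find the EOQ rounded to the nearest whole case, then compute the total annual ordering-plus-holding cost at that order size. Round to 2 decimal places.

$3,806.46

Q* = √(2·D·S / H) = √(2·47,350·30 / 5.1) = √557,058.8 ≈ 746.36 → Q = 746 cases
Annual ordering cost = (D/Q)·S = (47,350/746) × 30 = $1,904.16
Annual holding cost  = (Q/2)·H = (746/2) × 5.1 = $1,902.30
Total = $1,904.16 + $1,902.30 = $3,806.46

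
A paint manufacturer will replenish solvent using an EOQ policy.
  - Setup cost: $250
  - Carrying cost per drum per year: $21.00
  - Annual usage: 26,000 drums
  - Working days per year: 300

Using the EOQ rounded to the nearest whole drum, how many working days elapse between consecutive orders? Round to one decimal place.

2DS/H = 2·26,000·250/21 = 619,047.62
EOQ = √619,047.62 ≈ 786.80 → Q = 787 drums
Days between orders = 300 / (D/Q) = 300 / 33.037 ≈ 9.081

9.1 days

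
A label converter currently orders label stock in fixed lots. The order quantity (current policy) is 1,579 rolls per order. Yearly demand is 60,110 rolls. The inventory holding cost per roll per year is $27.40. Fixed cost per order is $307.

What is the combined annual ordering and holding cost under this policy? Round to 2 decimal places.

$33,319.30

Annual ordering cost = (D/Q)·S = (60,110/1,579) × 307 = $11,687.00
Annual holding cost  = (Q/2)·H = (1,579/2) × 27.4 = $21,632.30
Total = $11,687.00 + $21,632.30 = $33,319.30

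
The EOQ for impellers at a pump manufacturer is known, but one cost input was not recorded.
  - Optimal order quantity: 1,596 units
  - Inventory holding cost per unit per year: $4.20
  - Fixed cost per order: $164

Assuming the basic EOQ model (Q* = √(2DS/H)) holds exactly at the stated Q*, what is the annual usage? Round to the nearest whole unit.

32,617 units per year

EOQ relation: Q² = 2DS/H, so rearrange for the unknown.
D = Q²H / (2S) = 1,596² × 4.2 / (2 × 164) = 32,616.79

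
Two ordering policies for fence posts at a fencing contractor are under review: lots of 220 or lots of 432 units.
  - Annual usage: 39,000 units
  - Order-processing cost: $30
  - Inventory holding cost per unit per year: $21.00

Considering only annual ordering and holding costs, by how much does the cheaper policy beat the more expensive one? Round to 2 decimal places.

$383.85

TC(Q) = (D/Q)S + (Q/2)H
TC(220) = (39,000/220)×30 + (220/2)×21 = $7,628.18
TC(432) = (39,000/432)×30 + (432/2)×21 = $7,244.33
Lots of 432 are cheaper by $383.85.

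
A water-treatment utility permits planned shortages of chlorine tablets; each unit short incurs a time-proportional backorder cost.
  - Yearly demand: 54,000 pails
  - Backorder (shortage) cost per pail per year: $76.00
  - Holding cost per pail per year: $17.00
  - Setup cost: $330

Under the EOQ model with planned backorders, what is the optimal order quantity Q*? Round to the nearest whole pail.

1,602 pails

Basic EOQ = √(2·54,000·330/17) = 1,447.919
Backorder adjustment √((H+b)/b) = √((17+76)/76) = 1.1062
Q* = 1,447.919 × 1.1062 ≈ 1,601.69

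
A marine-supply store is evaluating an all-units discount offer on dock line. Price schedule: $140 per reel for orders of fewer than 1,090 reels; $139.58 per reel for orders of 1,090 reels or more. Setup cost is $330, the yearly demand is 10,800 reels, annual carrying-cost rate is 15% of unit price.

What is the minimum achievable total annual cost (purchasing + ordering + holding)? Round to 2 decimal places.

H₁ = 15%×$140 = $21.0000;  H₂ = 15%×$139.58 = $20.9370
EOQ₁ = √(2×10,800×330/21.0000) = 582.60  (< 1,090, feasible at tier 1)
EOQ₂ = √(2×10,800×330/20.9370) = 583.48  (< 1,090 → use Q = 1,090 at tier-2 price)
TC(tier 1 (EOQ₁), Q≈582.6) = $1,524,234.70
TC(tier 2, Q≈1,090.0) = $1,522,144.39
Minimum at tier 2: $1,522,144.39

$1,522,144.39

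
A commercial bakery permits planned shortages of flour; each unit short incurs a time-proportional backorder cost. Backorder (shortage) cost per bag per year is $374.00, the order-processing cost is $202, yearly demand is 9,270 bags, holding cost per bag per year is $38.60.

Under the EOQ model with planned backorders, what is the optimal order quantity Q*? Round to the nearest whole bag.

327 bags

Q* = √(2DS/H) · √((H + b)/b)
   = √(2 × 9,270 × 202 / 38.6) · √((38.6 + 374) / 374)
   = 311.485 × 1.0503 ≈ 327.16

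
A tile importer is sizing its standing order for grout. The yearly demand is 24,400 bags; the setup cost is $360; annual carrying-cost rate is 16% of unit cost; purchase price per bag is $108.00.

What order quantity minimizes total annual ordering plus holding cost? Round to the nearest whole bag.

Holding cost per bag per year: H = 16% × $108 = $17.2800
EOQ = √(2DS/H) = √(2 × 24,400 × 360 / 17.28)
    = √(1,016,666.67) ≈ 1,008.30

1,008 bags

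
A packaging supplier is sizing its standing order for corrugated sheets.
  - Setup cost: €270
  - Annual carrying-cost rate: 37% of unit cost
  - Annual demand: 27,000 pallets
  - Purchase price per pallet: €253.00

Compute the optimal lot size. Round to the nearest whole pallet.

395 pallets

Carrying cost H = €253 × 37% = €93.6100/pallet/yr
2DS/H = 2·27,000·270/93.61 = 155,752.59
EOQ = √155,752.59 ≈ 394.66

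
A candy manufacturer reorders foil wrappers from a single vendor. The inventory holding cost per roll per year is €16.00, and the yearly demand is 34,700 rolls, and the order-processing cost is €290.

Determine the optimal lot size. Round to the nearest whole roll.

1,122 rolls

2DS/H = 2·34,700·290/16 = 1,257,875.00
EOQ = √1,257,875.00 ≈ 1,121.55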